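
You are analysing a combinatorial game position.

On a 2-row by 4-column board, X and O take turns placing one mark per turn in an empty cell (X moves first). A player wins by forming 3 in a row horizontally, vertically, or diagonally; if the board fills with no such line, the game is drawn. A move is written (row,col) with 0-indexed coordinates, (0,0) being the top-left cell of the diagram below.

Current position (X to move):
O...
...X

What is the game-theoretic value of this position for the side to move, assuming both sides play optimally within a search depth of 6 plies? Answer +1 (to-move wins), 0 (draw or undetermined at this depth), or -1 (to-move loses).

value(O.../...X, X) = 0

[O.../...X] X move#1: (0,1):+0/OX../...X*, (0,2):+0/O.X./...X, (0,3):+0/O..X/...X, (1,0):+0/O.../X..X, (1,1):+0/O.../.X.X, (1,2):+0/O.../..XX
[OX../...X] O move#2: (0,2):+0/OXO./...X*, (0,3):+0/OX.O/...X, (1,0):+0/OX../O..X, (1,1):+0/OX../.O.X, (1,2):+0/OX../..OX
[OXO./...X] X move#3: (0,3):+0/OXOX/...X*, (1,0):+0/OXO./X..X, (1,1):+0/OXO./.X.X, (1,2):+0/OXO./..XX
[OXOX/...X] O move#4: (1,0):+0/OXOX/O..X*, (1,1):+0/OXOX/.O.X, (1,2):+0/OXOX/..OX
[OXOX/O..X] X move#5: (1,1):+0/OXOX/OX.X*, (1,2):+0/OXOX/O.XX
[OXOX/OX.X] O move#6: (1,2):+0/OXOX/OXOX*
[OXOX/OXOX] end (terminal +0, X#7); searched O.../...X to 6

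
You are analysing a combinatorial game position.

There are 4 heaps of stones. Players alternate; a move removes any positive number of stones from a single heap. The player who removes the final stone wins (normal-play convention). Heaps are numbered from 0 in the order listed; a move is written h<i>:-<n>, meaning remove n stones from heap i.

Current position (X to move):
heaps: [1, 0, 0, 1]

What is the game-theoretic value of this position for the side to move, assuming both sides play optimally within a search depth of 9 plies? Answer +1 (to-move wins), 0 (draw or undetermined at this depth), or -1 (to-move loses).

value((1,0,0,1), X) = -1

p1 X@[(1,0,0,1)]: h0:-1[(0,0,0,1)]-1* h3:-1[(1,0,0,0)]-1
p2 O@[(0,0,0,1)]: h3:-1[(0,0,0,0)]+1*
p3 X@[(0,0,0,0)] terminal -1; root [(1,0,0,1)] d9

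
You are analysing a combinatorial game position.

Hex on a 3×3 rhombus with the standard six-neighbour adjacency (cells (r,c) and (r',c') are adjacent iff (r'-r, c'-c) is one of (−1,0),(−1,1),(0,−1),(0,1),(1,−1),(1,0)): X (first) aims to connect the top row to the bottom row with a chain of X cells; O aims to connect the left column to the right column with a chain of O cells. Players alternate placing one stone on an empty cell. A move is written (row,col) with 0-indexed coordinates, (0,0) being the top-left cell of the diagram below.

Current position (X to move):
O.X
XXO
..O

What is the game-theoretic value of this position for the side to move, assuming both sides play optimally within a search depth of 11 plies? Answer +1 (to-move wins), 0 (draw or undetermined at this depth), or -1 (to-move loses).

value(O.X/XXO/..O, X) = +1

[O.X/XXO/..O] X move#1: (0,1):+1/OXX/XXO/..O*, (2,0):+1/O.X/XXO/X.O, (2,1):+1/O.X/XXO/.XO
[OXX/XXO/..O] O move#2: (2,0):-1/OXX/XXO/O.O*, (2,1):-1/OXX/XXO/.OO
[OXX/XXO/O.O] X move#3: (2,1):+1/OXX/XXO/OXO*
[OXX/XXO/OXO] end (terminal -1, O#4); searched O.X/XXO/..O to 11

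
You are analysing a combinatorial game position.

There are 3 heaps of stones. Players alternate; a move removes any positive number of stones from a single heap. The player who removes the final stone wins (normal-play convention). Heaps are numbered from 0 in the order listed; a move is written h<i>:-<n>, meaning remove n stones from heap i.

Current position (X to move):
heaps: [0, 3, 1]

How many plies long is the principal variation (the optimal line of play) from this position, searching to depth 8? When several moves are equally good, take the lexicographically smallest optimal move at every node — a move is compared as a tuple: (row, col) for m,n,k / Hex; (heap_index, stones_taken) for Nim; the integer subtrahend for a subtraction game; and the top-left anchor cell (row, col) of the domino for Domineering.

[(0,3,1)] X move#1: h1:-1:-1/(0,2,1), h1:-2:+1/(0,1,1)*, h1:-3:-1/(0,0,1), h2:-1:-1/(0,3,0)
[(0,1,1)] O move#2: h1:-1:-1/(0,0,1)*, h2:-1:-1/(0,1,0)
[(0,0,1)] X move#3: h2:-1:+1/(0,0,0)*
[(0,0,0)] end (terminal -1, O#4); searched (0,3,1) to 8

PV length from [(0,3,1)]: 3 plies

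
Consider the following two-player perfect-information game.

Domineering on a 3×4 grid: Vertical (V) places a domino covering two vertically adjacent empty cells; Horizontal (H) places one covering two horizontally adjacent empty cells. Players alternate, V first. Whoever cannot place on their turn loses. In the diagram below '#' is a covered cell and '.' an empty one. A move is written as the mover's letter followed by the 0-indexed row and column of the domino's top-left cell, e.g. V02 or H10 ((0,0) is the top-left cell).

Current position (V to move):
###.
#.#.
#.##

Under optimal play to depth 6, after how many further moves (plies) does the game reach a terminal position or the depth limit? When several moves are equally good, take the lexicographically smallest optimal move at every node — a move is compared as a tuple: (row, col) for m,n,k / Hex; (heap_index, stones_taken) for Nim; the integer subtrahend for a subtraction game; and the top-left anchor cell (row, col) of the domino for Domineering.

ply 1, V at ###./#.#./#.## | V03=+1→####/#.##/#.##*; V11=+1→###./###./####
ply 2: ####/#.##/#.## is terminal -1 (H); from ###./#.#./#.## depth 6

PV length from [###./#.#./#.##]: 1 ply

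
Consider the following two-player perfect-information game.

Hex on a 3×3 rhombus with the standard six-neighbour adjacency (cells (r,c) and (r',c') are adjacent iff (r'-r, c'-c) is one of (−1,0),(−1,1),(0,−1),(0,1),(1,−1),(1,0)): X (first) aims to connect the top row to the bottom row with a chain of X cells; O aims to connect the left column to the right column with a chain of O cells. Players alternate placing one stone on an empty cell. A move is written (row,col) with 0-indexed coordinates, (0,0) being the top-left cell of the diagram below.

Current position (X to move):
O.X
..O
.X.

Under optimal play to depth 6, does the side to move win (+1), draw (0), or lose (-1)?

value(O.X/..O/.X., X) = +1

[O.X/..O/.X.] X move#1: (0,1):-1/OXX/..O/.X., (1,0):-1/O.X/X.O/.X., (1,1):+1/O.X/.XO/.X.*, (2,0):-1/O.X/..O/XX., (2,2):-1/O.X/..O/.XX
[O.X/.XO/.X.] end (terminal -1, O#2); searched O.X/..O/.X. to 6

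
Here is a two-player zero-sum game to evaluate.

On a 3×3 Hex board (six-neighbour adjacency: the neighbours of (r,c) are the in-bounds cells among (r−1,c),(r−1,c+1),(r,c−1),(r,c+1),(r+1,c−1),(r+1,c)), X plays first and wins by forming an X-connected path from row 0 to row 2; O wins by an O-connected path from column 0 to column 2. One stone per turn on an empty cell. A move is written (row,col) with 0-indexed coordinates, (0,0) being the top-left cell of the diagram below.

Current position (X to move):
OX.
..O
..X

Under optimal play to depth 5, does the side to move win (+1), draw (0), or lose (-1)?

[OX./..O/..X] X move#1: (0,2):-1/OXX/..O/..X, (1,0):-1/OX./X.O/..X, (1,1):+1/OX./.XO/..X*, (2,0):+1/OX./..O/X.X, (2,1):-1/OX./..O/.XX
[OX./.XO/..X] O move#2: (0,2):-1/OXO/.XO/..X*, (1,0):-1/OX./OXO/..X, (2,0):-1/OX./.XO/O.X, (2,1):-1/OX./.XO/.OX
[OXO/.XO/..X] X move#3: (1,0):+1/OXO/XXO/..X*, (2,0):+1/OXO/.XO/X.X, (2,1):+1/OXO/.XO/.XX
[OXO/XXO/..X] O move#4: (2,0):-1/OXO/XXO/O.X*, (2,1):-1/OXO/XXO/.OX
[OXO/XXO/O.X] X move#5: (2,1):+1/OXO/XXO/OXX*
[OXO/XXO/OXX] end (terminal -1, O#6); searched OX./..O/..X to 5

value(OX./..O/..X, X) = +1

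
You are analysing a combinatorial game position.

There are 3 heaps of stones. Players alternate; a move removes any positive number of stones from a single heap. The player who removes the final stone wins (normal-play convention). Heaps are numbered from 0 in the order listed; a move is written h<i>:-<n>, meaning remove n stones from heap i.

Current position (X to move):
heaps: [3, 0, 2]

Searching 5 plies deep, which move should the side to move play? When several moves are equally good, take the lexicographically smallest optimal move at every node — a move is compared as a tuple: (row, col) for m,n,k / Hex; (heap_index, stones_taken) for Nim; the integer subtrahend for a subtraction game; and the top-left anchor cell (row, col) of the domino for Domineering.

X's best at [(3,0,2)]: h0:-1

[(3,0,2)] X move#1: h0:-1:+1/(2,0,2)*, h0:-2:-1/(1,0,2), h0:-3:-1/(0,0,2), h2:-1:-1/(3,0,1), h2:-2:-1/(3,0,0)
[(2,0,2)] O move#2: h0:-1:-1/(1,0,2)*, h0:-2:-1/(0,0,2), h2:-1:-1/(2,0,1), h2:-2:-1/(2,0,0)
[(1,0,2)] X move#3: h0:-1:-1/(0,0,2), h2:-1:+1/(1,0,1)*, h2:-2:-1/(1,0,0)
[(1,0,1)] O move#4: h0:-1:-1/(0,0,1)*, h2:-1:-1/(1,0,0)
[(0,0,1)] X move#5: h2:-1:+1/(0,0,0)*
[(0,0,0)] end (terminal -1, O#6); searched (3,0,2) to 5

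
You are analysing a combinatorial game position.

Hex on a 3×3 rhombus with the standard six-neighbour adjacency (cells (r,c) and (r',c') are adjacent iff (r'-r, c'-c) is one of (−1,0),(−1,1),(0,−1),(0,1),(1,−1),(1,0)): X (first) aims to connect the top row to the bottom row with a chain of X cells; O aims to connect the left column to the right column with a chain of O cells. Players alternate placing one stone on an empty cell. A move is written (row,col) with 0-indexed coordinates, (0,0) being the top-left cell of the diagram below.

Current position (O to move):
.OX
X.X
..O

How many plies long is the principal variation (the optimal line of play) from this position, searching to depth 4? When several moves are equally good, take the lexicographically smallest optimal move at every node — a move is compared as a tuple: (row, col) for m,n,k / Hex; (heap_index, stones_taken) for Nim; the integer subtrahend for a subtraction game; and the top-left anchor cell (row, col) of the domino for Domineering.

PV length from [.OX/X.X/..O]: 4 plies

p1 O@[.OX/X.X/..O]: (0,0)[OOX/X.X/..O]-1* (1,1)[.OX/XOX/..O]-1 (2,0)[.OX/X.X/O.O]-1 (2,1)[.OX/X.X/.OO]-1
p2 X@[OOX/X.X/..O]: (1,1)[OOX/XXX/..O]+1* (2,0)[OOX/X.X/X.O]+1 (2,1)[OOX/X.X/.XO]+1
p3 O@[OOX/XXX/..O]: (2,0)[OOX/XXX/O.O]-1* (2,1)[OOX/XXX/.OO]-1
p4 X@[OOX/XXX/O.O]: (2,1)[OOX/XXX/OXO]+1*
p5 O@[OOX/XXX/OXO] terminal -1; root [.OX/X.X/..O] d4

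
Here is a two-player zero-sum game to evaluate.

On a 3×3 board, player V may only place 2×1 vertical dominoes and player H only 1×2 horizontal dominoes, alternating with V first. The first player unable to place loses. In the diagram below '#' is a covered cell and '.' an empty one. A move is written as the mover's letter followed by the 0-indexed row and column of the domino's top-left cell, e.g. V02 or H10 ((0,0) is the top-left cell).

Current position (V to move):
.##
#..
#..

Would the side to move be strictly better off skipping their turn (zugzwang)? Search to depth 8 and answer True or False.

zugzwang(.##/#../#.., V) = False

p1 V@[.##/#../#..]: V11[.##/##./##.]+1* V12[.##/#.#/#.#]+1
p2 H@[.##/##./##.] terminal -1; root [.##/#../#..] d8
pass branch (H moves first from the same position):
  | p1 H@[.##/#../#..]: H11[.##/###/#..]+1* H21[.##/#../###]+1
  | p2 V@[.##/###/#..] terminal -1; root [.##/#../#..] d8
V moving scores +1; V passing scores -1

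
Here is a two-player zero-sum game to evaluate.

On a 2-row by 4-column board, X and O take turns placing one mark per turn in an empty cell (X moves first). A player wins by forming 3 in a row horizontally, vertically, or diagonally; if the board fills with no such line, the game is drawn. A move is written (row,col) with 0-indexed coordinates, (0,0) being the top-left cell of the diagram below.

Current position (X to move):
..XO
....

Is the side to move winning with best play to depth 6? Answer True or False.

ply 1, X at ..XO/.... | (0,0)=+0→X.XO/....*; (0,1)=+0→.XXO/....; (1,0)=+0→..XO/X...; (1,1)=+0→..XO/.X..; (1,2)=+0→..XO/..X.; (1,3)=+0→..XO/...X
ply 2, O at X.XO/.... | (0,1)=+0→XOXO/....*; (1,0)=-1→X.XO/O...; (1,1)=-1→X.XO/.O..; (1,2)=-1→X.XO/..O.; (1,3)=-1→X.XO/...O
ply 3, X at XOXO/.... | (1,0)=+0→XOXO/X...*; (1,1)=+0→XOXO/.X..; (1,2)=+0→XOXO/..X.; (1,3)=+0→XOXO/...X
ply 4, O at XOXO/X... | (1,1)=+0→XOXO/XO..*; (1,2)=+0→XOXO/X.O.; (1,3)=+0→XOXO/X..O
ply 5, X at XOXO/XO.. | (1,2)=+0→XOXO/XOX.*; (1,3)=+0→XOXO/XO.X
ply 6, O at XOXO/XOX. | (1,3)=+0→XOXO/XOXO*
ply 7: XOXO/XOXO is terminal +0 (X); from ..XO/.... depth 6

X winning at [..XO/....]: False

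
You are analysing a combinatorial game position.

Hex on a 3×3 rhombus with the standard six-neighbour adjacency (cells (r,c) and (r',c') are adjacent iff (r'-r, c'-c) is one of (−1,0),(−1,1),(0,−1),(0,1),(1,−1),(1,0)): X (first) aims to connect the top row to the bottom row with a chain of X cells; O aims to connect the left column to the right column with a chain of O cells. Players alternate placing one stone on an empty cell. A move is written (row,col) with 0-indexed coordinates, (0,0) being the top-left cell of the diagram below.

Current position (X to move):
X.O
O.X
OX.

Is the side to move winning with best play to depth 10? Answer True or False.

X winning at [X.O/O.X/OX.]: False

p1 X@[X.O/O.X/OX.]: (0,1)[XXO/O.X/OX.]-1* (1,1)[X.O/OXX/OX.]-1 (2,2)[X.O/O.X/OXX]-1
p2 O@[XXO/O.X/OX.]: (1,1)[XXO/OOX/OX.]+1* (2,2)[XXO/O.X/OXO]-1
p3 X@[XXO/OOX/OX.] terminal -1; root [X.O/O.X/OX.] d10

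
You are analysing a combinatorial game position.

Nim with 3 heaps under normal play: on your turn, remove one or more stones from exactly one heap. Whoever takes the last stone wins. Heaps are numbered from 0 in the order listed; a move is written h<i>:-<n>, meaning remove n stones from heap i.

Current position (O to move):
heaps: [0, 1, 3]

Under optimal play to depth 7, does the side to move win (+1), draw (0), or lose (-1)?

value((0,1,3), O) = +1

[(0,1,3)] O move#1: h1:-1:-1/(0,0,3), h2:-1:-1/(0,1,2), h2:-2:+1/(0,1,1)*, h2:-3:-1/(0,1,0)
[(0,1,1)] X move#2: h1:-1:-1/(0,0,1)*, h2:-1:-1/(0,1,0)
[(0,0,1)] O move#3: h2:-1:+1/(0,0,0)*
[(0,0,0)] end (terminal -1, X#4); searched (0,1,3) to 7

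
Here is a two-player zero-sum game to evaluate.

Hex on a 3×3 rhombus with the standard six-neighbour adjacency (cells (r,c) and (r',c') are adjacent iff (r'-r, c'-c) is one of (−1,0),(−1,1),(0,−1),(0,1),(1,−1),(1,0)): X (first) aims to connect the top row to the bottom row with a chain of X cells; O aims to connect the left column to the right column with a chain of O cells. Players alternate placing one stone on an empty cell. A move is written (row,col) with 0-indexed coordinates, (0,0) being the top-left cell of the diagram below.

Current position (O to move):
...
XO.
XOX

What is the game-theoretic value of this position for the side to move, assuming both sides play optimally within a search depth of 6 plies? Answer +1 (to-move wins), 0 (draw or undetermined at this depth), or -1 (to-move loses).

value(.../XO./XOX, O) = -1

p1 O@[.../XO./XOX]: (0,0)[O../XO./XOX]-1* (0,1)[.O./XO./XOX]-1 (0,2)[..O/XO./XOX]-1 (1,2)[.../XOO/XOX]-1
p2 X@[O../XO./XOX]: (0,1)[OX./XO./XOX]+1* (0,2)[O.X/XO./XOX]+1 (1,2)[O../XOX/XOX]+1
p3 O@[OX./XO./XOX] terminal -1; root [.../XO./XOX] d6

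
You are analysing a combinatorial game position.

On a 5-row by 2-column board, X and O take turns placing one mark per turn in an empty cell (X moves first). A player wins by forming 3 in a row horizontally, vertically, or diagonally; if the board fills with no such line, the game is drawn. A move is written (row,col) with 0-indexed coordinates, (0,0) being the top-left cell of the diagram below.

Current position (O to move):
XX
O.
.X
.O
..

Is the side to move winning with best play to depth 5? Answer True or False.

ply 1, O at XX/O./.X/.O/.. | (1,1)=+0→XX/OO/.X/.O/..*; (2,0)=-1→XX/O./OX/.O/..; (3,0)=-1→XX/O./.X/OO/..; (4,0)=-1→XX/O./.X/.O/O.; (4,1)=-1→XX/O./.X/.O/.O
ply 2, X at XX/OO/.X/.O/.. | (2,0)=+0→XX/OO/XX/.O/..*; (3,0)=+0→XX/OO/.X/XO/..; (4,0)=+0→XX/OO/.X/.O/X.; (4,1)=+0→XX/OO/.X/.O/.X
ply 3, O at XX/OO/XX/.O/.. | (3,0)=+0→XX/OO/XX/OO/..*; (4,0)=+0→XX/OO/XX/.O/O.; (4,1)=+0→XX/OO/XX/.O/.O
ply 4, X at XX/OO/XX/OO/.. | (4,0)=+0→XX/OO/XX/OO/X.*; (4,1)=+0→XX/OO/XX/OO/.X
ply 5, O at XX/OO/XX/OO/X. | (4,1)=+0→XX/OO/XX/OO/XO*
ply 6: XX/OO/XX/OO/XO is terminal +0 (X); from XX/O./.X/.O/.. depth 5

O winning at [XX/O./.X/.O/..]: False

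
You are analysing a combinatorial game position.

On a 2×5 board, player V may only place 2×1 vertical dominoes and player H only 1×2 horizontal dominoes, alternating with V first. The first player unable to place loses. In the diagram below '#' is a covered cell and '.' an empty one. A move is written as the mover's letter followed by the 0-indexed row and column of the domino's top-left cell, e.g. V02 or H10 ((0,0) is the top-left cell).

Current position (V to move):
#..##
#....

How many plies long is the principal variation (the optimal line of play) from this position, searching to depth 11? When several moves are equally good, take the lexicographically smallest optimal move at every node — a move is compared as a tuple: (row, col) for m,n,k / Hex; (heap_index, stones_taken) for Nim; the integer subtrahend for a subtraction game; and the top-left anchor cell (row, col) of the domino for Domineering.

ply 1, V at #..##/#.... | V01=-1→##.##/##...; V02=+1→#.###/#.#..*
ply 2, H at #.###/#.#.. | H13=-1→#.###/#.###*
ply 3, V at #.###/#.### | V01=+1→#####/#####*
ply 4: #####/##### is terminal -1 (H); from #..##/#.... depth 11

PV length from [#..##/#....]: 3 plies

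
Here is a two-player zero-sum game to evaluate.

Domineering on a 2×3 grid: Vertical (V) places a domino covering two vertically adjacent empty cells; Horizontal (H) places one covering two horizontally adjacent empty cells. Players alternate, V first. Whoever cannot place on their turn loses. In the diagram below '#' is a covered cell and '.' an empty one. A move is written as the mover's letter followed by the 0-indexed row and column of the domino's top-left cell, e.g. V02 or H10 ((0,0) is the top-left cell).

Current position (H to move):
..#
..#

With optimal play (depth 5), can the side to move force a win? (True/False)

ply 1, H at ..#/..# | H00=+1→###/..#*; H10=+1→..#/###
ply 2: ###/..# is terminal -1 (V); from ..#/..# depth 5

H winning at [..#/..#]: True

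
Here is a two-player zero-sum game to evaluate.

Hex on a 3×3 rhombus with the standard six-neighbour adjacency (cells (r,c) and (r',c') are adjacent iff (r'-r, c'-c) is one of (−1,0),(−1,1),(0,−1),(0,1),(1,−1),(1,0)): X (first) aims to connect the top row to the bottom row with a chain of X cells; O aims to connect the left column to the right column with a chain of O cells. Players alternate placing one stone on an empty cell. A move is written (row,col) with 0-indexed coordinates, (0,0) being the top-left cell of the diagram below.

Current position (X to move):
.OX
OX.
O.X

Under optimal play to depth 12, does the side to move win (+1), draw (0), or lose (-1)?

ply 1, X at .OX/OX./O.X | (0,0)=+1→XOX/OX./O.X*; (1,2)=+1→.OX/OXX/O.X; (2,1)=+1→.OX/OX./OXX
ply 2, O at XOX/OX./O.X | (1,2)=-1→XOX/OXO/O.X*; (2,1)=-1→XOX/OX./OOX
ply 3, X at XOX/OXO/O.X | (2,1)=+1→XOX/OXO/OXX*
ply 4: XOX/OXO/OXX is terminal -1 (O); from .OX/OX./O.X depth 12

value(.OX/OX./O.X, X) = +1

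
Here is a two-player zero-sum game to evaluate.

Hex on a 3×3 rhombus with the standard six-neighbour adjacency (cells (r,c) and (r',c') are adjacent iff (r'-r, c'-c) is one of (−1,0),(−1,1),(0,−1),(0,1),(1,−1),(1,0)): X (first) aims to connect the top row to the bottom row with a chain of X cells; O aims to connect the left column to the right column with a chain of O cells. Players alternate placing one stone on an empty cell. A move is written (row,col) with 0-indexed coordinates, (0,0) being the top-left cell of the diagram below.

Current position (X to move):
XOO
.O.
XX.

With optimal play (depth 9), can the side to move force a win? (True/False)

X winning at [XOO/.O./XX.]: True

[XOO/.O./XX.] X move#1: (1,0):+1/XOO/XO./XX.*, (1,2):-1/XOO/.OX/XX., (2,2):-1/XOO/.O./XXX
[XOO/XO./XX.] end (terminal -1, O#2); searched XOO/.O./XX. to 9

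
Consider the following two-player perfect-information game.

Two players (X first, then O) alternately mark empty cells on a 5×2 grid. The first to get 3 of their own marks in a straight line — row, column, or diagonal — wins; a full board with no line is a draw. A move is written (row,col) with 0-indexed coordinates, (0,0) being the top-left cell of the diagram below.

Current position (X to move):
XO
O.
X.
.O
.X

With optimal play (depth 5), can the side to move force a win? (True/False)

X winning at [XO/O./X./.O/.X]: False

[XO/O./X./.O/.X] X move#1: (1,1):+0/XO/OX/X./.O/.X*, (2,1):+0/XO/O./XX/.O/.X, (3,0):+0/XO/O./X./XO/.X, (4,0):+0/XO/O./X./.O/XX
[XO/OX/X./.O/.X] O move#2: (2,1):+0/XO/OX/XO/.O/.X*, (3,0):+0/XO/OX/X./OO/.X, (4,0):+0/XO/OX/X./.O/OX
[XO/OX/XO/.O/.X] X move#3: (3,0):+0/XO/OX/XO/XO/.X*, (4,0):+0/XO/OX/XO/.O/XX
[XO/OX/XO/XO/.X] O move#4: (4,0):+0/XO/OX/XO/XO/OX*
[XO/OX/XO/XO/OX] end (terminal +0, X#5); searched XO/O./X./.O/.X to 5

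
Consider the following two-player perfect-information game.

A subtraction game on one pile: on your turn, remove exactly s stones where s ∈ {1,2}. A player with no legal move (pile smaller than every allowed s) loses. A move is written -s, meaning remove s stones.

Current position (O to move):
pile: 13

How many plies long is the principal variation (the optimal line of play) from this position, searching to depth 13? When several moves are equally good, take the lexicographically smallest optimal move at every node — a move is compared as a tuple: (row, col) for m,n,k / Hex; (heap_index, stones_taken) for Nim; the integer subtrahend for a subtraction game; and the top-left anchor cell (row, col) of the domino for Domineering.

[13] O move#1: -1:+1/12*, -2:-1/11
[12] X move#2: -1:-1/11*, -2:-1/10
[11] O move#3: -1:-1/10, -2:+1/9*
[9] X move#4: -1:-1/8*, -2:-1/7
[8] O move#5: -1:-1/7, -2:+1/6*
[6] X move#6: -1:-1/5*, -2:-1/4
[5] O move#7: -1:-1/4, -2:+1/3*
[3] X move#8: -1:-1/2*, -2:-1/1
[2] O move#9: -1:-1/1, -2:+1/0*
[0] end (terminal -1, X#10); searched 13 to 13

PV length from [13]: 9 plies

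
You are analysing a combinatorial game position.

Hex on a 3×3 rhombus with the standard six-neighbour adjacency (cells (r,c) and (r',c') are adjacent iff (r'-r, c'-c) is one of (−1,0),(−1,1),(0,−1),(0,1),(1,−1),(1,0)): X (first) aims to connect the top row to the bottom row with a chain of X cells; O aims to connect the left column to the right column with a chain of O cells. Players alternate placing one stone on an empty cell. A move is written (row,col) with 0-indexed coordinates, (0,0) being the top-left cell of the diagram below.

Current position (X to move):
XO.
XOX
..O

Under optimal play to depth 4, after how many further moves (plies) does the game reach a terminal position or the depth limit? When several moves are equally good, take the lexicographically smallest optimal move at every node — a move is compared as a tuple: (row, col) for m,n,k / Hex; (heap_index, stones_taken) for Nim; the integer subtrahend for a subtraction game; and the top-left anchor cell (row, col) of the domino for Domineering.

PV length from [XO./XOX/..O]: 3 plies

p1 X@[XO./XOX/..O]: (0,2)[XOX/XOX/..O]+1* (2,0)[XO./XOX/X.O]+1 (2,1)[XO./XOX/.XO]+1
p2 O@[XOX/XOX/..O]: (2,0)[XOX/XOX/O.O]-1* (2,1)[XOX/XOX/.OO]-1
p3 X@[XOX/XOX/O.O]: (2,1)[XOX/XOX/OXO]+1*
p4 O@[XOX/XOX/OXO] terminal -1; root [XO./XOX/..O] d4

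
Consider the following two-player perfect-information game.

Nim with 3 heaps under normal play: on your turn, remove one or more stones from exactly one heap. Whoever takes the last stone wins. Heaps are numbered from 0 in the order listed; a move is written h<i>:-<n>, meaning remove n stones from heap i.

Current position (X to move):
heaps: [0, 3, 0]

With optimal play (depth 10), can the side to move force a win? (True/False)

X winning at [(0,3,0)]: True

[(0,3,0)] X move#1: h1:-1:-1/(0,2,0), h1:-2:-1/(0,1,0), h1:-3:+1/(0,0,0)*
[(0,0,0)] end (terminal -1, O#2); searched (0,3,0) to 10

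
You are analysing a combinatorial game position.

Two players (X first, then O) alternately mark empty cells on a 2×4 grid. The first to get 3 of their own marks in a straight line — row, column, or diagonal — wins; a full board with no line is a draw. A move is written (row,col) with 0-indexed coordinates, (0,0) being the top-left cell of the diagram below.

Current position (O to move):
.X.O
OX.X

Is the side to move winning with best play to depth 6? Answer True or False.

O winning at [.X.O/OX.X]: False

ply 1, O at .X.O/OX.X | (0,0)=-1→OX.O/OX.X; (0,2)=-1→.XOO/OX.X; (1,2)=+0→.X.O/OXOX*
ply 2, X at .X.O/OXOX | (0,0)=+0→XX.O/OXOX*; (0,2)=+0→.XXO/OXOX
ply 3, O at XX.O/OXOX | (0,2)=+0→XXOO/OXOX*
ply 4: XXOO/OXOX is terminal +0 (X); from .X.O/OX.X depth 6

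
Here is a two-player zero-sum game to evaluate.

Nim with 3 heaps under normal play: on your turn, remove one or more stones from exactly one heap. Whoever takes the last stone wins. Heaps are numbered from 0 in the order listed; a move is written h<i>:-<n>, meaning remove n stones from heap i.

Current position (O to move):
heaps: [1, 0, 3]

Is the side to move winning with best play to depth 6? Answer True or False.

ply 1, O at (1,0,3) | h0:-1=-1→(0,0,3); h2:-1=-1→(1,0,2); h2:-2=+1→(1,0,1)*; h2:-3=-1→(1,0,0)
ply 2, X at (1,0,1) | h0:-1=-1→(0,0,1)*; h2:-1=-1→(1,0,0)
ply 3, O at (0,0,1) | h2:-1=+1→(0,0,0)*
ply 4: (0,0,0) is terminal -1 (X); from (1,0,3) depth 6

O winning at [(1,0,3)]: True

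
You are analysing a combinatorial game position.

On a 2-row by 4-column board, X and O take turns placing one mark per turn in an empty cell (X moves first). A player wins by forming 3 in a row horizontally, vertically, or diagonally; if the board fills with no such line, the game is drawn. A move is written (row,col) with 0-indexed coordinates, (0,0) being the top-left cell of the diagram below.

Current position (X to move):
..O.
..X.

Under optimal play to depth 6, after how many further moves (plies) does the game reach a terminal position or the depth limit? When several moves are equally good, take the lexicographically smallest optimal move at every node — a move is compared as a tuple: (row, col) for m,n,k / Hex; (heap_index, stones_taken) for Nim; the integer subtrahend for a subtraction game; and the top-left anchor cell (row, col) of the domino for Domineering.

p1 X@[..O./..X.]: (0,0)[X.O./..X.]+0 (0,1)[.XO./..X.]+0 (0,3)[..OX/..X.]+0 (1,0)[..O./X.X.]+0 (1,1)[..O./.XX.]+1* (1,3)[..O./..XX]+0
p2 O@[..O./.XX.]: (0,0)[O.O./.XX.]-1* (0,1)[.OO./.XX.]-1 (0,3)[..OO/.XX.]-1 (1,0)[..O./OXX.]-1 (1,3)[..O./.XXO]-1
p3 X@[O.O./.XX.]: (0,1)[OXO./.XX.]+1* (0,3)[O.OX/.XX.]-1 (1,0)[O.O./XXX.]+1 (1,3)[O.O./.XXX]+1
p4 O@[OXO./.XX.]: (0,3)[OXOO/.XX.]-1* (1,0)[OXO./OXX.]-1 (1,3)[OXO./.XXO]-1
p5 X@[OXOO/.XX.]: (1,0)[OXOO/XXX.]+1* (1,3)[OXOO/.XXX]+1
p6 O@[OXOO/XXX.] terminal -1; root [..O./..X.] d6

PV length from [..O./..X.]: 5 plies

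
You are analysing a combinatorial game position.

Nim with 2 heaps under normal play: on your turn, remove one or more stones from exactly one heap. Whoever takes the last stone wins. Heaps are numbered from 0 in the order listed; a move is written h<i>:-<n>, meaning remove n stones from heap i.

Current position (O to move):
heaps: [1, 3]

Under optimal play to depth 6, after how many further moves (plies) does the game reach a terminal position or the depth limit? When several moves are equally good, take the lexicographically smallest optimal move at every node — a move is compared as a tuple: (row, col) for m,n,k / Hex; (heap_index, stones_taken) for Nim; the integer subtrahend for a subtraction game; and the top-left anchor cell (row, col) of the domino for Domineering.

PV length from [(1,3)]: 3 plies

[(1,3)] O move#1: h0:-1:-1/(0,3), h1:-1:-1/(1,2), h1:-2:+1/(1,1)*, h1:-3:-1/(1,0)
[(1,1)] X move#2: h0:-1:-1/(0,1)*, h1:-1:-1/(1,0)
[(0,1)] O move#3: h1:-1:+1/(0,0)*
[(0,0)] end (terminal -1, X#4); searched (1,3) to 6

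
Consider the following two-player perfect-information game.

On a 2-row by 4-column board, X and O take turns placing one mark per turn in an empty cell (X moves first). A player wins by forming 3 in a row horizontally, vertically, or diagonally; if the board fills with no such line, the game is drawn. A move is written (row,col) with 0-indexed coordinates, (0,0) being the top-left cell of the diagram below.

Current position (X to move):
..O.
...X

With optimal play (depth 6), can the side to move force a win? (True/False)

X winning at [..O./...X]: False

ply 1, X at ..O./...X | (0,0)=+0→X.O./...X*; (0,1)=+0→.XO./...X; (0,3)=+0→..OX/...X; (1,0)=-1→..O./X..X; (1,1)=+0→..O./.X.X; (1,2)=+0→..O./..XX
ply 2, O at X.O./...X | (0,1)=+0→XOO./...X*; (0,3)=+0→X.OO/...X; (1,0)=+0→X.O./O..X; (1,1)=+0→X.O./.O.X; (1,2)=+0→X.O./..OX
ply 3, X at XOO./...X | (0,3)=+0→XOOX/...X*; (1,0)=-1→XOO./X..X; (1,1)=-1→XOO./.X.X; (1,2)=-1→XOO./..XX
ply 4, O at XOOX/...X | (1,0)=+0→XOOX/O..X*; (1,1)=+0→XOOX/.O.X; (1,2)=+0→XOOX/..OX
ply 5, X at XOOX/O..X | (1,1)=+0→XOOX/OX.X*; (1,2)=+0→XOOX/O.XX
ply 6, O at XOOX/OX.X | (1,2)=+0→XOOX/OXOX*
ply 7: XOOX/OXOX is terminal +0 (X); from ..O./...X depth 6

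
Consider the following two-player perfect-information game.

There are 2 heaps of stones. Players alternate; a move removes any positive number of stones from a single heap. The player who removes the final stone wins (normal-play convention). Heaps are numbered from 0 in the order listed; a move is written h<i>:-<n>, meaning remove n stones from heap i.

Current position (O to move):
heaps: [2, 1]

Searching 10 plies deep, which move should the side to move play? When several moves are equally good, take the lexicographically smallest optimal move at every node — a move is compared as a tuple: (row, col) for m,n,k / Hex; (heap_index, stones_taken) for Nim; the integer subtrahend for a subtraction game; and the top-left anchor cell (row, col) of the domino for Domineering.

p1 O@[(2,1)]: h0:-1[(1,1)]+1* h0:-2[(0,1)]-1 h1:-1[(2,0)]-1
p2 X@[(1,1)]: h0:-1[(0,1)]-1* h1:-1[(1,0)]-1
p3 O@[(0,1)]: h1:-1[(0,0)]+1*
p4 X@[(0,0)] terminal -1; root [(2,1)] d10

O's best at [(2,1)]: h0:-1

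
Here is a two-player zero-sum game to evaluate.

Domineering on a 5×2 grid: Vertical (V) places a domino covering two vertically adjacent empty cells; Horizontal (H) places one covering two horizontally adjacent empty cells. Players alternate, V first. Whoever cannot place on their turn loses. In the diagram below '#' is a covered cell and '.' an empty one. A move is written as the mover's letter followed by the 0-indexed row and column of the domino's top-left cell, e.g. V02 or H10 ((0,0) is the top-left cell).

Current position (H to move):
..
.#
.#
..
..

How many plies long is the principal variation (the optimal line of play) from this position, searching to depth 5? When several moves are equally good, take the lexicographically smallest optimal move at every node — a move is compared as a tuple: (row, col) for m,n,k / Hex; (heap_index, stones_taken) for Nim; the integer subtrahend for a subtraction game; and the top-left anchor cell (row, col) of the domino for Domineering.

p1 H@[../.#/.#/../..]: H00[##/.#/.#/../..]-1 H30[../.#/.#/##/..]+1* H40[../.#/.#/../##]+1
p2 V@[../.#/.#/##/..]: V00[#./##/.#/##/..]-1* V10[../##/##/##/..]-1
p3 H@[#./##/.#/##/..]: H40[#./##/.#/##/##]+1*
p4 V@[#./##/.#/##/##] terminal -1; root [../.#/.#/../..] d5

PV length from [../.#/.#/../..]: 3 plies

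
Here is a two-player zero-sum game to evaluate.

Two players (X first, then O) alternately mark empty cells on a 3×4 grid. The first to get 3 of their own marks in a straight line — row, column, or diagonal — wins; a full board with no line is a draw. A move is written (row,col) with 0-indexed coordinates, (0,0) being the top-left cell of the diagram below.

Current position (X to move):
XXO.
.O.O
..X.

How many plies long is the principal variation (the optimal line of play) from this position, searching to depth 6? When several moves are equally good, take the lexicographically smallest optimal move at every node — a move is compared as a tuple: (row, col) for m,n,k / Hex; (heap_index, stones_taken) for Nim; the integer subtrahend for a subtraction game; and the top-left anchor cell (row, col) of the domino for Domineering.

ply 1, X at XXO./.O.O/..X. | (0,3)=-1→XXOX/.O.O/..X.*; (1,0)=-1→XXO./XO.O/..X.; (1,2)=-1→XXO./.OXO/..X.; (2,0)=-1→XXO./.O.O/X.X.; (2,1)=-1→XXO./.O.O/.XX.; (2,3)=-1→XXO./.O.O/..XX
ply 2, O at XXOX/.O.O/..X. | (1,0)=+1→XXOX/OO.O/..X.*; (1,2)=+1→XXOX/.OOO/..X.; (2,0)=+1→XXOX/.O.O/O.X.; (2,1)=+1→XXOX/.O.O/.OX.; (2,3)=+1→XXOX/.O.O/..XO
ply 3, X at XXOX/OO.O/..X. | (1,2)=-1→XXOX/OOXO/..X.*; (2,0)=-1→XXOX/OO.O/X.X.; (2,1)=-1→XXOX/OO.O/.XX.; (2,3)=-1→XXOX/OO.O/..XX
ply 4, O at XXOX/OOXO/..X. | (2,0)=+1→XXOX/OOXO/O.X.*; (2,1)=-1→XXOX/OOXO/.OX.; (2,3)=-1→XXOX/OOXO/..XO
ply 5: XXOX/OOXO/O.X. is terminal -1 (X); from XXO./.O.O/..X. depth 6

PV length from [XXO./.O.O/..X.]: 4 plies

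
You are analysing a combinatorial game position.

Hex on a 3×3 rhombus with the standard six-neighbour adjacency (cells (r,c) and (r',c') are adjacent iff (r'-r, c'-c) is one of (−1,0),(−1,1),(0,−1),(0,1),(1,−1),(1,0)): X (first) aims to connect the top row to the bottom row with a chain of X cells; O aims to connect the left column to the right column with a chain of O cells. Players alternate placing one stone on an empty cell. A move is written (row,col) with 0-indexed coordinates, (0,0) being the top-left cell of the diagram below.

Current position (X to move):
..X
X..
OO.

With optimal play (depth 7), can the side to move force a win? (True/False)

X winning at [..X/X../OO.]: False

[..X/X../OO.] X move#1: (0,0):-1/X.X/X../OO.*, (0,1):-1/.XX/X../OO., (1,1):-1/..X/XX./OO., (1,2):-1/..X/X.X/OO., (2,2):-1/..X/X../OOX
[X.X/X../OO.] O move#2: (0,1):+1/XOX/X../OO.*, (1,1):+1/X.X/XO./OO., (1,2):+1/X.X/X.O/OO., (2,2):+1/X.X/X../OOO
[XOX/X../OO.] X move#3: (1,1):-1/XOX/XX./OO.*, (1,2):-1/XOX/X.X/OO., (2,2):-1/XOX/X../OOX
[XOX/XX./OO.] O move#4: (1,2):+1/XOX/XXO/OO.*, (2,2):+1/XOX/XX./OOO
[XOX/XXO/OO.] end (terminal -1, X#5); searched ..X/X../OO. to 7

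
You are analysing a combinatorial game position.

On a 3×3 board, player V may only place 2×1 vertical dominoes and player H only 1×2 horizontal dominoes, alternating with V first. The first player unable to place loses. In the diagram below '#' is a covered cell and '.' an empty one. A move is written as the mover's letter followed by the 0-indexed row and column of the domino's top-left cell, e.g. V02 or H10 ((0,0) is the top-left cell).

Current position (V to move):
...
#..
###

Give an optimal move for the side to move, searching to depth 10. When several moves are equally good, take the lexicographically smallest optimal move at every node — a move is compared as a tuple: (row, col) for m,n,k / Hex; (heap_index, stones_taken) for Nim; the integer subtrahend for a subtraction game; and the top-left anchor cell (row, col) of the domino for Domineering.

ply 1, V at .../#../### | V01=+1→.#./##./###*; V02=-1→..#/#.#/###
ply 2: .#./##./### is terminal -1 (H); from .../#../### depth 10

V's best at [.../#../###]: V01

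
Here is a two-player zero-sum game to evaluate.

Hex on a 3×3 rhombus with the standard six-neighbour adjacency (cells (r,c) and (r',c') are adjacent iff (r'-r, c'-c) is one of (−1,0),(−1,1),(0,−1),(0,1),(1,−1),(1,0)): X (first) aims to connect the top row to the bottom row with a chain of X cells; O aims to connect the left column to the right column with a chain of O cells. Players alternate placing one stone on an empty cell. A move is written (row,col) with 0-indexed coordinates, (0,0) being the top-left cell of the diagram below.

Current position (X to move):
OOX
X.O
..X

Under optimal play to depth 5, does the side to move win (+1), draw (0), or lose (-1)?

value(OOX/X.O/..X, X) = +1

[OOX/X.O/..X] X move#1: (1,1):+1/OOX/XXO/..X*, (2,0):-1/OOX/X.O/X.X, (2,1):-1/OOX/X.O/.XX
[OOX/XXO/..X] O move#2: (2,0):-1/OOX/XXO/O.X*, (2,1):-1/OOX/XXO/.OX
[OOX/XXO/O.X] X move#3: (2,1):+1/OOX/XXO/OXX*
[OOX/XXO/OXX] end (terminal -1, O#4); searched OOX/X.O/..X to 5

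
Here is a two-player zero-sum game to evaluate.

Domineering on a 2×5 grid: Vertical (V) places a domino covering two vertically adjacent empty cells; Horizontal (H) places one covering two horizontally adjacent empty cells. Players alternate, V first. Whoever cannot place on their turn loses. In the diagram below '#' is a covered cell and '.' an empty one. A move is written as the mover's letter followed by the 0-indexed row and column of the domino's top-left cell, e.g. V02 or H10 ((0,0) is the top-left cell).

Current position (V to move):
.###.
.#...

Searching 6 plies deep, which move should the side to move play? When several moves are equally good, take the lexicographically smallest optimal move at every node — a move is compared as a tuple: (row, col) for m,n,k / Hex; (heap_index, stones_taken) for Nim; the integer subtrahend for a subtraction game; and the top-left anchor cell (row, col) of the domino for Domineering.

V's best at [.###./.#...]: V04

[.###./.#...] V move#1: V00:-1/####./##..., V04:+1/.####/.#..#*
[.####/.#..#] H move#2: H12:-1/.####/.####*
[.####/.####] V move#3: V00:+1/#####/#####*
[#####/#####] end (terminal -1, H#4); searched .###./.#... to 6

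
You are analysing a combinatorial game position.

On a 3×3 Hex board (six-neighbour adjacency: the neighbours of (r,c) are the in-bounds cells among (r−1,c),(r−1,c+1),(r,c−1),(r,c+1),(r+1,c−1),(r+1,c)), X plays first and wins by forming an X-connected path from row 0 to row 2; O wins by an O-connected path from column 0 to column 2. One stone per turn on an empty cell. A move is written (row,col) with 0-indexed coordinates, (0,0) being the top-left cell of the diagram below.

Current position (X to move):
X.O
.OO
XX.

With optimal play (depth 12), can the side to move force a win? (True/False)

p1 X@[X.O/.OO/XX.]: (0,1)[XXO/.OO/XX.]-1 (1,0)[X.O/XOO/XX.]+1* (2,2)[X.O/.OO/XXX]-1
p2 O@[X.O/XOO/XX.] terminal -1; root [X.O/.OO/XX.] d12

X winning at [X.O/.OO/XX.]: True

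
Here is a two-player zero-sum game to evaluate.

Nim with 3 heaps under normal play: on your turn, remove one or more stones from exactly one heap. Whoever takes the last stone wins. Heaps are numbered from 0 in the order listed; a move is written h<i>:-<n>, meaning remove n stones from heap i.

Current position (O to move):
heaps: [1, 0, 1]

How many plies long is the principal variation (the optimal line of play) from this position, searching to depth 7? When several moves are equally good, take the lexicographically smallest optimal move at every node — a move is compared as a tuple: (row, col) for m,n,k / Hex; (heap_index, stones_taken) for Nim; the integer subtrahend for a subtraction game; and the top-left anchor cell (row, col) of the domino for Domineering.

PV length from [(1,0,1)]: 2 plies

[(1,0,1)] O move#1: h0:-1:-1/(0,0,1)*, h2:-1:-1/(1,0,0)
[(0,0,1)] X move#2: h2:-1:+1/(0,0,0)*
[(0,0,0)] end (terminal -1, O#3); searched (1,0,1) to 7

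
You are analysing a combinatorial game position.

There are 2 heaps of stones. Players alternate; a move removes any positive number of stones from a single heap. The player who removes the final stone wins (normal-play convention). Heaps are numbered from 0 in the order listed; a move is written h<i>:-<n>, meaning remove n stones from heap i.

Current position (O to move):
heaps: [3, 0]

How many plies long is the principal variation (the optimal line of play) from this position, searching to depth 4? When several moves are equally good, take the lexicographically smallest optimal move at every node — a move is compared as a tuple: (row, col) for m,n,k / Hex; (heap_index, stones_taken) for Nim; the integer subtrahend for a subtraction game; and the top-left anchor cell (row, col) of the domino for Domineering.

PV length from [(3,0)]: 1 ply

ply 1, O at (3,0) | h0:-1=-1→(2,0); h0:-2=-1→(1,0); h0:-3=+1→(0,0)*
ply 2: (0,0) is terminal -1 (X); from (3,0) depth 4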